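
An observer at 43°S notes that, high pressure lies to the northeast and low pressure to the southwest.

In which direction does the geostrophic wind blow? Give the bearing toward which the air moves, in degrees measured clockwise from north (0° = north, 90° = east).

135°

The pressure-gradient force points toward the southwest (bearing 225°).
Geostrophic balance: in the Southern Hemisphere the Coriolis force deflects motion to the left, so the geostrophic wind blows 90° to the left of the pressure-gradient force (low pressure on the right).
Rotating 225° by 90° counterclockwise gives 135° — the wind blows toward the southeast.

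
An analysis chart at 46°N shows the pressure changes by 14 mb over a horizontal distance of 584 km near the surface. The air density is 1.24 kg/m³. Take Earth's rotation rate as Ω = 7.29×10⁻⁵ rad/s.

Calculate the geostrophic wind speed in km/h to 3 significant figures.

Coriolis parameter at 46°N:
f = 2Ω sin φ = 2 × 7.29×10⁻⁵ × sin 46° = 1.05×10⁻⁴ s⁻¹
Pressure gradient: |∂P/∂n| = 1400 Pa / 584000 m = 2.40×10⁻³ Pa/m
Geostrophic balance (pressure-gradient force = Coriolis force):
V_g = (1/(fρ)) |∂P/∂n| = 2.40×10⁻³ / (1.05×10⁻⁴ × 1.24) = 18.4 m/s
Converting: 18.4 m/s × 3.6 = 66.4 km/h

66.4 km/h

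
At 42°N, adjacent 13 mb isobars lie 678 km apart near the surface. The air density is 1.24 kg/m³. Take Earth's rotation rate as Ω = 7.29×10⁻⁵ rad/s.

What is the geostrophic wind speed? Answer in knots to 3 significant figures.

Coriolis parameter at 42°N:
f = 2Ω sin φ = 2 × 7.29×10⁻⁵ × sin 42° = 9.76×10⁻⁵ s⁻¹
Pressure gradient: |∂P/∂n| = 1300 Pa / 678000 m = 1.92×10⁻³ Pa/m
Geostrophic balance (pressure-gradient force = Coriolis force):
V_g = (1/(fρ)) |∂P/∂n| = 1.92×10⁻³ / (9.76×10⁻⁵ × 1.24) = 15.8 m/s
Converting: 15.8 m/s × 1.944 = 30.8 knots

30.8 knots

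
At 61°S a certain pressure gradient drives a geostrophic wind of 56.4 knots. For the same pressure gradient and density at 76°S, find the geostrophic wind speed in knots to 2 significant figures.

51 knots

With the same pressure gradient and density, V_g ∝ 1/f ∝ 1/sin φ.
V₂ = V₁ · sin φ₁ / sin φ₂ = 56.4 × sin 61° / sin 76°
V₂ = 56.4 × 0.8746/0.9703 = 51 knots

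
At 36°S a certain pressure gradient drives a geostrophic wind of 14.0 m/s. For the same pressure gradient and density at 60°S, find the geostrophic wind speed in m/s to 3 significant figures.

9.50 m/s

With the same pressure gradient and density, V_g ∝ 1/f ∝ 1/sin φ.
V₂ = V₁ · sin φ₁ / sin φ₂ = 14.0 × sin 36° / sin 60°
V₂ = 14.0 × 0.5878/0.8660 = 9.50 m/s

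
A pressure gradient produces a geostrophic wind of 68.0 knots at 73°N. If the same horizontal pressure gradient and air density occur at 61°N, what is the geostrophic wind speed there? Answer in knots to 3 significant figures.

With the same pressure gradient and density, V_g ∝ 1/f ∝ 1/sin φ.
V₂ = V₁ · sin φ₁ / sin φ₂ = 68.0 × sin 73° / sin 61°
V₂ = 68.0 × 0.9563/0.8746 = 74.4 knots

74.4 knots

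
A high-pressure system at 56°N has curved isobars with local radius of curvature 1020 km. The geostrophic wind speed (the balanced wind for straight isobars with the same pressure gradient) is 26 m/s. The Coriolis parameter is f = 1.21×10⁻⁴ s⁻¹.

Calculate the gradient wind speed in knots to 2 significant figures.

Around a high, pressure-gradient force acts outward with centrifugal, so Coriolis balances both:
fV = (1/ρ)|∂P/∂n| + V²/R  →  V² − fR·V + fR·V_g = 0
With fR = 1.21×10⁻⁴ × 1020×10³ m = 123 m/s:
V = [fR − √((fR)² − 4 fR V_g)]/2 = [123 − √(123² − 4×123×26)]/2 = 37.2 m/s
Supergeostrophic (V > V_g = 26 m/s), as expected around a high.
Converting: 37.2 m/s × 1.944 = 72 knots

72 knots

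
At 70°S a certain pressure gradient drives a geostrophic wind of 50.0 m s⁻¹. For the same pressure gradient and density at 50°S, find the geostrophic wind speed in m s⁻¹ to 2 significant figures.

61 m s⁻¹

With the same pressure gradient and density, V_g ∝ 1/f ∝ 1/sin φ.
V₂ = V₁ · sin φ₁ / sin φ₂ = 50.0 × sin 70° / sin 50°
V₂ = 50.0 × 0.9397/0.7660 = 61 m s⁻¹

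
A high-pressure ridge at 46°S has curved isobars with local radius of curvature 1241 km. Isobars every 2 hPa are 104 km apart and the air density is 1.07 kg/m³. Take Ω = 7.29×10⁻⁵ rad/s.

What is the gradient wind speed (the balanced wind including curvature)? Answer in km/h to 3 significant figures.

Coriolis parameter at 46°S:
f = 2Ω sin φ = 2 × 7.29×10⁻⁵ × sin 46° = 1.05×10⁻⁴ s⁻¹
Pressure gradient: |∂P/∂n| = 200 Pa / 104000 m = 1.92×10⁻³ Pa/m
Geostrophic speed: V_g = |∂P/∂n|/(fρ) = 1.92×10⁻³/(1.05×10⁻⁴ × 1.07) = 17.1 m/s
Around a high, pressure-gradient force acts outward with centrifugal, so Coriolis balances both:
fV = (1/ρ)|∂P/∂n| + V²/R  →  V² − fR·V + fR·V_g = 0
With fR = 1.05×10⁻⁴ × 1241×10³ m = 130 m/s:
V = [fR − √((fR)² − 4 fR V_g)]/2 = [130 − √(130² − 4×130×17.1)]/2 = 20.3 m/s
Supergeostrophic (V > V_g = 17.1 m/s), as expected around a high.
Converting: 20.3 m/s × 3.6 = 73.1 km/h

73.1 km/h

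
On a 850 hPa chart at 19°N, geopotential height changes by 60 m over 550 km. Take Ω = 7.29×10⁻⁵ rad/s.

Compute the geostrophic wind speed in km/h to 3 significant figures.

81.2 km/h

Coriolis parameter at 19°N:
f = 2Ω sin φ = 2 × 7.29×10⁻⁵ × sin 19° = 4.75×10⁻⁵ s⁻¹
Height gradient: |∂Z/∂n| = 60 m / 550000 m = 1.09×10⁻⁴
On a pressure surface, geostrophic balance gives V_g = (g/f)|∂Z/∂n|:
V_g = 9.81 × 1.09×10⁻⁴ / 4.75×10⁻⁵ = 22.5 m/s
Converting: 22.5 m/s × 3.6 = 81.2 km/h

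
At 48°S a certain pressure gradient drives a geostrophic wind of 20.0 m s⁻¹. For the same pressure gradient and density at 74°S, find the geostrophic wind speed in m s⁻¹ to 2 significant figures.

15 m s⁻¹

With the same pressure gradient and density, V_g ∝ 1/f ∝ 1/sin φ.
V₂ = V₁ · sin φ₁ / sin φ₂ = 20.0 × sin 48° / sin 74°
V₂ = 20.0 × 0.7431/0.9613 = 15 m s⁻¹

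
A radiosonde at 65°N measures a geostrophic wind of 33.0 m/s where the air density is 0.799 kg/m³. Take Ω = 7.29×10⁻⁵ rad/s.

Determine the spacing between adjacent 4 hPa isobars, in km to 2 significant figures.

110 km

Coriolis parameter at 65°N:
f = 2Ω sin φ = 2 × 7.29×10⁻⁵ × sin 65° = 1.32×10⁻⁴ s⁻¹
Geostrophic balance rearranged: |∂P/∂n| = f ρ V_g
|∂P/∂n| = 1.32×10⁻⁴ × 0.799 × 33.0 = 3.48×10⁻³ Pa/m
Isobar spacing: Δn = ΔP/|∂P/∂n| = 400 Pa / 3.48×10⁻³ Pa/m = 114806 m ≈ 110 km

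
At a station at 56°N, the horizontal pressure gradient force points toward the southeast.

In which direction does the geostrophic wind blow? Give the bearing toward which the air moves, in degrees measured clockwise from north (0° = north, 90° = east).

225°

The pressure-gradient force points toward the southeast (bearing 135°).
Geostrophic balance: in the Northern Hemisphere the Coriolis force deflects motion to the right, so the geostrophic wind blows 90° to the right of the pressure-gradient force (low pressure on the left).
Rotating 135° by 90° clockwise gives 225° — the wind blows toward the southwest.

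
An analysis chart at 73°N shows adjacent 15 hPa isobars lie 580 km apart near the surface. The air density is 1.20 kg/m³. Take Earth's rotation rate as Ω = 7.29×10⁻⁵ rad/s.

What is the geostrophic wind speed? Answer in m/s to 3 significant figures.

15.5 m/s

Coriolis parameter at 73°N:
f = 2Ω sin φ = 2 × 7.29×10⁻⁵ × sin 73° = 1.39×10⁻⁴ s⁻¹
Pressure gradient: |∂P/∂n| = 1500 Pa / 580000 m = 2.59×10⁻³ Pa/m
Geostrophic balance (pressure-gradient force = Coriolis force):
V_g = (1/(fρ)) |∂P/∂n| = 2.59×10⁻³ / (1.39×10⁻⁴ × 1.20) = 15.5 m/s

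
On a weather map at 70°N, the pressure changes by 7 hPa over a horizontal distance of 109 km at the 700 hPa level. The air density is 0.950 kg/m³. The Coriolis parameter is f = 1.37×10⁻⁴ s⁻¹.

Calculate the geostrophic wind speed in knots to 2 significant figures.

Pressure gradient: |∂P/∂n| = 700 Pa / 109000 m = 6.42×10⁻³ Pa/m
Geostrophic balance (pressure-gradient force = Coriolis force):
V_g = (1/(fρ)) |∂P/∂n| = 6.42×10⁻³ / (1.37×10⁻⁴ × 0.950) = 49.3 m/s
Converting: 49.3 m/s × 1.944 = 96 knots

96 knots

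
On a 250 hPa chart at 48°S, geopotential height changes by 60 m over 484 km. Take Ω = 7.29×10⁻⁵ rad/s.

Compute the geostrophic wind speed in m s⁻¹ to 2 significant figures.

Coriolis parameter at 48°S:
f = 2Ω sin φ = 2 × 7.29×10⁻⁵ × sin 48° = 1.08×10⁻⁴ s⁻¹
Height gradient: |∂Z/∂n| = 60 m / 484000 m = 1.24×10⁻⁴
On a pressure surface, geostrophic balance gives V_g = (g/f)|∂Z/∂n|:
V_g = 9.81 × 1.24×10⁻⁴ / 1.08×10⁻⁴ = 11.2 m/s

11 m s⁻¹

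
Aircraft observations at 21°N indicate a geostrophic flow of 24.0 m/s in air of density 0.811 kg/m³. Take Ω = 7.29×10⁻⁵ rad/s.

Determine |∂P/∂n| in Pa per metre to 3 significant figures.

Coriolis parameter at 21°N:
f = 2Ω sin φ = 2 × 7.29×10⁻⁵ × sin 21° = 5.23×10⁻⁵ s⁻¹
Geostrophic balance rearranged: |∂P/∂n| = f ρ V_g
|∂P/∂n| = 5.23×10⁻⁵ × 0.811 × 24.0 = 1.02×10⁻³ Pa/m

1.02×10⁻³ Pa/m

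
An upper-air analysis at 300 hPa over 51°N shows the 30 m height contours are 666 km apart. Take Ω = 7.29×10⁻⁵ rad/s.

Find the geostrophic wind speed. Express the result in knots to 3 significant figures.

7.58 knots

Coriolis parameter at 51°N:
f = 2Ω sin φ = 2 × 7.29×10⁻⁵ × sin 51° = 1.13×10⁻⁴ s⁻¹
Height gradient: |∂Z/∂n| = 30 m / 666000 m = 4.50×10⁻⁵
On a pressure surface, geostrophic balance gives V_g = (g/f)|∂Z/∂n|:
V_g = 9.81 × 4.50×10⁻⁵ / 1.13×10⁻⁴ = 3.90 m/s
Converting: 3.90 m/s × 1.944 = 7.58 knots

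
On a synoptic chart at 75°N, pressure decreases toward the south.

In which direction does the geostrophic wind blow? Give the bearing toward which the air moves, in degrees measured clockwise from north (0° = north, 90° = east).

270°

The pressure-gradient force points toward the south (bearing 180°).
Geostrophic balance: in the Northern Hemisphere the Coriolis force deflects motion to the right, so the geostrophic wind blows 90° to the right of the pressure-gradient force (low pressure on the left).
Rotating 180° by 90° clockwise gives 270° — the wind blows toward the west.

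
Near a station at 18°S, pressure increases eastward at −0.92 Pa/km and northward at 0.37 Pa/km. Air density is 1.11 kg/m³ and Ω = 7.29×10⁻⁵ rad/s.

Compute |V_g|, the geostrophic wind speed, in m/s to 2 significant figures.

Coriolis parameter at 18°S:
f = 2Ω sin φ = 2 × 7.29×10⁻⁵ × sin 18° = 4.51×10⁻⁵ s⁻¹
In the Southern Hemisphere f is negative: f = −4.51×10⁻⁵ s⁻¹.
Component geostrophic relations (x east, y north):
u_g = −(1/(fρ)) ∂P/∂y,  v_g = (1/(fρ)) ∂P/∂x
u_g = −(0.37×10⁻³)/(−4.51×10⁻⁵ × 1.11) = 7.40 m/s;  v_g = (−0.92×10⁻³)/(−4.51×10⁻⁵ × 1.11) = 18.4 m/s
|V_g| = √(u_g² + v_g²) = 19.8 m/s

20 m/s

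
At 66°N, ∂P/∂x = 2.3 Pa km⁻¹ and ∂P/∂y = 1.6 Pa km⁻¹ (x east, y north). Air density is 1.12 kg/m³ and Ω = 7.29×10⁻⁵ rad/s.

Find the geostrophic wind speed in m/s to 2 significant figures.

Coriolis parameter at 66°N:
f = 2Ω sin φ = 2 × 7.29×10⁻⁵ × sin 66° = 1.33×10⁻⁴ s⁻¹
Component geostrophic relations (x east, y north):
u_g = −(1/(fρ)) ∂P/∂y,  v_g = (1/(fρ)) ∂P/∂x
u_g = −(1.6×10⁻³)/(1.33×10⁻⁴ × 1.12) = −10.7 m/s;  v_g = (2.3×10⁻³)/(1.33×10⁻⁴ × 1.12) = 15.4 m/s
|V_g| = √(u_g² + v_g²) = 18.8 m/s

19 m/s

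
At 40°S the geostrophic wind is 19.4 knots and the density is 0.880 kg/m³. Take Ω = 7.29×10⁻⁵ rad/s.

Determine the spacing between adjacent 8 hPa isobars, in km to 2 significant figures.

970 km

Coriolis parameter at 40°S:
f = 2Ω sin φ = 2 × 7.29×10⁻⁵ × sin 40° = 9.37×10⁻⁵ s⁻¹
Wind speed in SI: 19.4 knots = 9.98 m/s
Geostrophic balance rearranged: |∂P/∂n| = f ρ V_g
|∂P/∂n| = 9.37×10⁻⁵ × 0.880 × 9.98 = 8.23×10⁻⁴ Pa/m
Isobar spacing: Δn = ΔP/|∂P/∂n| = 800 Pa / 8.23×10⁻⁴ Pa/m = 971947 m ≈ 970 km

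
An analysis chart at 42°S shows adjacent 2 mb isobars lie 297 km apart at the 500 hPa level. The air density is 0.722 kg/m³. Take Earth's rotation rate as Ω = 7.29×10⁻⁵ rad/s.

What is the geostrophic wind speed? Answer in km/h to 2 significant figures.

34 km/h

Coriolis parameter at 42°S:
f = 2Ω sin φ = 2 × 7.29×10⁻⁵ × sin 42° = 9.76×10⁻⁵ s⁻¹
Pressure gradient: |∂P/∂n| = 200 Pa / 297000 m = 6.73×10⁻⁴ Pa/m
Geostrophic balance (pressure-gradient force = Coriolis force):
V_g = (1/(fρ)) |∂P/∂n| = 6.73×10⁻⁴ / (9.76×10⁻⁵ × 0.722) = 9.56 m/s
Converting: 9.56 m/s × 3.6 = 34 km/h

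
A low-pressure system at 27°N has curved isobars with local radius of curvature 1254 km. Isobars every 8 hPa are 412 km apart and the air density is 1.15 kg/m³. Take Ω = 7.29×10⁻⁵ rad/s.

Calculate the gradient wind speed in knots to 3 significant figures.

39.8 knots

Coriolis parameter at 27°N:
f = 2Ω sin φ = 2 × 7.29×10⁻⁵ × sin 27° = 6.62×10⁻⁵ s⁻¹
Pressure gradient: |∂P/∂n| = 800 Pa / 412000 m = 1.94×10⁻³ Pa/m
Geostrophic speed: V_g = |∂P/∂n|/(fρ) = 1.94×10⁻³/(6.62×10⁻⁵ × 1.15) = 25.5 m/s
Around a low, centrifugal force acts outward with Coriolis, so pressure-gradient force balances both:
(1/ρ)|∂P/∂n| = fV + V²/R  →  V² + fR·V − fR·V_g = 0
With fR = 6.62×10⁻⁵ × 1254×10³ m = 83.0 m/s:
V = [−fR + √((fR)² + 4 fR V_g)]/2 = [−83.0 + √(83.0² + 4×83.0×25.5)]/2 = 20.5 m/s
Subgeostrophic (V < V_g = 25.5 m/s), as expected around a low.
Converting: 20.5 m/s × 1.944 = 39.8 knots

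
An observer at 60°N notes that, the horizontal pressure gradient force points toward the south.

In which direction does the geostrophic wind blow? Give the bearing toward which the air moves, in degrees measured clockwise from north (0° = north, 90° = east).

The pressure-gradient force points toward the south (bearing 180°).
Geostrophic balance: in the Northern Hemisphere the Coriolis force deflects motion to the right, so the geostrophic wind blows 90° to the right of the pressure-gradient force (low pressure on the left).
Rotating 180° by 90° clockwise gives 270° — the wind blows toward the west.

270°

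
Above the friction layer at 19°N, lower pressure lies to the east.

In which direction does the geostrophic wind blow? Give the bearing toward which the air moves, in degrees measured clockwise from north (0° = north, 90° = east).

180°

The pressure-gradient force points toward the east (bearing 090°).
Geostrophic balance: in the Northern Hemisphere the Coriolis force deflects motion to the right, so the geostrophic wind blows 90° to the right of the pressure-gradient force (low pressure on the left).
Rotating 090° by 90° clockwise gives 180° — the wind blows toward the south.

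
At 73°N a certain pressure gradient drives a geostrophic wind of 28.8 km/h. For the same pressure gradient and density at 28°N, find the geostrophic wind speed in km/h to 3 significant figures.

With the same pressure gradient and density, V_g ∝ 1/f ∝ 1/sin φ.
V₂ = V₁ · sin φ₁ / sin φ₂ = 28.8 × sin 73° / sin 28°
V₂ = 28.8 × 0.9563/0.4695 = 58.7 km/h

58.7 km/h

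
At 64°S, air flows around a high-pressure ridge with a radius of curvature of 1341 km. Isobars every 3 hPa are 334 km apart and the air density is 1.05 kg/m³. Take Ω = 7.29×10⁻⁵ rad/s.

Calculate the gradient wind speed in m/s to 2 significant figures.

6.8 m/s

Coriolis parameter at 64°S:
f = 2Ω sin φ = 2 × 7.29×10⁻⁵ × sin 64° = 1.31×10⁻⁴ s⁻¹
Pressure gradient: |∂P/∂n| = 300 Pa / 334000 m = 8.98×10⁻⁴ Pa/m
Geostrophic speed: V_g = |∂P/∂n|/(fρ) = 8.98×10⁻⁴/(1.31×10⁻⁴ × 1.05) = 6.53 m/s
Around a high, pressure-gradient force acts outward with centrifugal, so Coriolis balances both:
fV = (1/ρ)|∂P/∂n| + V²/R  →  V² − fR·V + fR·V_g = 0
With fR = 1.31×10⁻⁴ × 1341×10³ m = 176 m/s:
V = [fR − √((fR)² − 4 fR V_g)]/2 = [176 − √(176² − 4×176×6.53)]/2 = 6.79 m/s
Supergeostrophic (V > V_g = 6.53 m/s), as expected around a high.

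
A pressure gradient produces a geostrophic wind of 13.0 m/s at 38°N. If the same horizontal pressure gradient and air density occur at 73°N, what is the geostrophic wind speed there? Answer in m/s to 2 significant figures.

With the same pressure gradient and density, V_g ∝ 1/f ∝ 1/sin φ.
V₂ = V₁ · sin φ₁ / sin φ₂ = 13.0 × sin 38° / sin 73°
V₂ = 13.0 × 0.6157/0.9563 = 8.4 m/s

8.4 m/s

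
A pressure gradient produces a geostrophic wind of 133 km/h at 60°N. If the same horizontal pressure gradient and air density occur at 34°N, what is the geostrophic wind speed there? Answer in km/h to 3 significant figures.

With the same pressure gradient and density, V_g ∝ 1/f ∝ 1/sin φ.
V₂ = V₁ · sin φ₁ / sin φ₂ = 133 × sin 60° / sin 34°
V₂ = 133 × 0.8660/0.5592 = 206 km/h

206 km/h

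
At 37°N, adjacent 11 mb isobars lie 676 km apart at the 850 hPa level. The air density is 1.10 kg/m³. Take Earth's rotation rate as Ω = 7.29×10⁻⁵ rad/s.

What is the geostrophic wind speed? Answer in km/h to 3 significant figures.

Coriolis parameter at 37°N:
f = 2Ω sin φ = 2 × 7.29×10⁻⁵ × sin 37° = 8.77×10⁻⁵ s⁻¹
Pressure gradient: |∂P/∂n| = 1100 Pa / 676000 m = 1.63×10⁻³ Pa/m
Geostrophic balance (pressure-gradient force = Coriolis force):
V_g = (1/(fρ)) |∂P/∂n| = 1.63×10⁻³ / (8.77×10⁻⁵ × 1.10) = 16.9 m/s
Converting: 16.9 m/s × 3.6 = 60.7 km/h

60.7 km/h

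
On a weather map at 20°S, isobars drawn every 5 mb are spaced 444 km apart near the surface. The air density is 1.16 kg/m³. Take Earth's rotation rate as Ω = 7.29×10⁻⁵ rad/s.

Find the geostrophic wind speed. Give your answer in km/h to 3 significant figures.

Coriolis parameter at 20°S:
f = 2Ω sin φ = 2 × 7.29×10⁻⁵ × sin 20° = 4.99×10⁻⁵ s⁻¹
Pressure gradient: |∂P/∂n| = 500 Pa / 444000 m = 1.13×10⁻³ Pa/m
Geostrophic balance (pressure-gradient force = Coriolis force):
V_g = (1/(fρ)) |∂P/∂n| = 1.13×10⁻³ / (4.99×10⁻⁵ × 1.16) = 19.5 m/s
Converting: 19.5 m/s × 3.6 = 70.1 km/h

70.1 km/h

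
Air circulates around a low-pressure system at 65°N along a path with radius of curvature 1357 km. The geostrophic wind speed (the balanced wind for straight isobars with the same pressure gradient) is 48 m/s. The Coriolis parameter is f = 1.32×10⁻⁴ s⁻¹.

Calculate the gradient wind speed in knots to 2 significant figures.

76 knots

Around a low, centrifugal force acts outward with Coriolis, so pressure-gradient force balances both:
(1/ρ)|∂P/∂n| = fV + V²/R  →  V² + fR·V − fR·V_g = 0
With fR = 1.32×10⁻⁴ × 1357×10³ m = 179 m/s:
V = [−fR + √((fR)² + 4 fR V_g)]/2 = [−179 + √(179² + 4×179×48)]/2 = 39.4 m/s
Subgeostrophic (V < V_g = 48 m/s), as expected around a low.
Converting: 39.4 m/s × 1.944 = 76 knots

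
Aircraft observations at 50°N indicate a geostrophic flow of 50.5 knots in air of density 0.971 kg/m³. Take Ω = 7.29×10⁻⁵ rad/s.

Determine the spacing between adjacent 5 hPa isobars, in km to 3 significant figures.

Coriolis parameter at 50°N:
f = 2Ω sin φ = 2 × 7.29×10⁻⁵ × sin 50° = 1.12×10⁻⁴ s⁻¹
Wind speed in SI: 50.5 knots = 26.0 m/s
Geostrophic balance rearranged: |∂P/∂n| = f ρ V_g
|∂P/∂n| = 1.12×10⁻⁴ × 0.971 × 26.0 = 2.82×10⁻³ Pa/m
Isobar spacing: Δn = ΔP/|∂P/∂n| = 500 Pa / 2.82×10⁻³ Pa/m = 177464 m ≈ 177 km

177 km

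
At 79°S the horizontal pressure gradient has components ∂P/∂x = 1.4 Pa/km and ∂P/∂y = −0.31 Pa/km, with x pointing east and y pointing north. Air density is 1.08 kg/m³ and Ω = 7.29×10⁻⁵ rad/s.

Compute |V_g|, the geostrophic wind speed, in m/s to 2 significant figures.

Coriolis parameter at 79°S:
f = 2Ω sin φ = 2 × 7.29×10⁻⁵ × sin 79° = 1.43×10⁻⁴ s⁻¹
In the Southern Hemisphere f is negative: f = −1.43×10⁻⁴ s⁻¹.
Component geostrophic relations (x east, y north):
u_g = −(1/(fρ)) ∂P/∂y,  v_g = (1/(fρ)) ∂P/∂x
u_g = −(−0.31×10⁻³)/(−1.43×10⁻⁴ × 1.08) = −2.01 m/s;  v_g = (1.4×10⁻³)/(−1.43×10⁻⁴ × 1.08) = −9.06 m/s
|V_g| = √(u_g² + v_g²) = 9.28 m/s

9.3 m/s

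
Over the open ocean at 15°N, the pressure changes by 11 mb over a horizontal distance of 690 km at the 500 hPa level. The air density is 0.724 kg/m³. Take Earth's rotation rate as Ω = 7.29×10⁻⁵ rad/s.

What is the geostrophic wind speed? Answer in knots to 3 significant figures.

113 knots

Coriolis parameter at 15°N:
f = 2Ω sin φ = 2 × 7.29×10⁻⁵ × sin 15° = 3.77×10⁻⁵ s⁻¹
Pressure gradient: |∂P/∂n| = 1100 Pa / 690000 m = 1.59×10⁻³ Pa/m
Geostrophic balance (pressure-gradient force = Coriolis force):
V_g = (1/(fρ)) |∂P/∂n| = 1.59×10⁻³ / (3.77×10⁻⁵ × 0.724) = 58.4 m/s
Converting: 58.4 m/s × 1.944 = 113 knots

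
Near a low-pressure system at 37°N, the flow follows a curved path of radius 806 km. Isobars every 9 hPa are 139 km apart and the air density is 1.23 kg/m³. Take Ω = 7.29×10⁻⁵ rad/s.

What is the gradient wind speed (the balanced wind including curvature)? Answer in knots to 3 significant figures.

Coriolis parameter at 37°N:
f = 2Ω sin φ = 2 × 7.29×10⁻⁵ × sin 37° = 8.77×10⁻⁵ s⁻¹
Pressure gradient: |∂P/∂n| = 900 Pa / 139000 m = 6.47×10⁻³ Pa/m
Geostrophic speed: V_g = |∂P/∂n|/(fρ) = 6.47×10⁻³/(8.77×10⁻⁵ × 1.23) = 60.0 m/s
Around a low, centrifugal force acts outward with Coriolis, so pressure-gradient force balances both:
(1/ρ)|∂P/∂n| = fV + V²/R  →  V² + fR·V − fR·V_g = 0
With fR = 8.77×10⁻⁵ × 806×10³ m = 70.7 m/s:
V = [−fR + √((fR)² + 4 fR V_g)]/2 = [−70.7 + √(70.7² + 4×70.7×60)]/2 = 38.8 m/s
Subgeostrophic (V < V_g = 60 m/s), as expected around a low.
Converting: 38.8 m/s × 1.944 = 75.3 knots

75.3 knots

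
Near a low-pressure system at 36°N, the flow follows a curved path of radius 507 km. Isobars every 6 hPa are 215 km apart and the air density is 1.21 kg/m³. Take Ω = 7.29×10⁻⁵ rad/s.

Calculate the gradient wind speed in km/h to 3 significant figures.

Coriolis parameter at 36°N:
f = 2Ω sin φ = 2 × 7.29×10⁻⁵ × sin 36° = 8.57×10⁻⁵ s⁻¹
Pressure gradient: |∂P/∂n| = 600 Pa / 215000 m = 2.79×10⁻³ Pa/m
Geostrophic speed: V_g = |∂P/∂n|/(fρ) = 2.79×10⁻³/(8.57×10⁻⁵ × 1.21) = 26.9 m/s
Around a low, centrifugal force acts outward with Coriolis, so pressure-gradient force balances both:
(1/ρ)|∂P/∂n| = fV + V²/R  →  V² + fR·V − fR·V_g = 0
With fR = 8.57×10⁻⁵ × 507×10³ m = 43.4 m/s:
V = [−fR + √((fR)² + 4 fR V_g)]/2 = [−43.4 + √(43.4² + 4×43.4×26.9)]/2 = 18.8 m/s
Subgeostrophic (V < V_g = 26.9 m/s), as expected around a low.
Converting: 18.8 m/s × 3.6 = 67.6 km/h

67.6 km/h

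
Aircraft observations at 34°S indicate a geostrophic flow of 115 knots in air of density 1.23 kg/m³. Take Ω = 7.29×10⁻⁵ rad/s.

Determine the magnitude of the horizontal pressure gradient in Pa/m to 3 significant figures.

5.93×10⁻³ Pa/m

Coriolis parameter at 34°S:
f = 2Ω sin φ = 2 × 7.29×10⁻⁵ × sin 34° = 8.15×10⁻⁵ s⁻¹
Wind speed in SI: 115 knots = 59.2 m/s
Geostrophic balance rearranged: |∂P/∂n| = f ρ V_g
|∂P/∂n| = 8.15×10⁻⁵ × 1.23 × 59.2 = 5.93×10⁻³ Pa/m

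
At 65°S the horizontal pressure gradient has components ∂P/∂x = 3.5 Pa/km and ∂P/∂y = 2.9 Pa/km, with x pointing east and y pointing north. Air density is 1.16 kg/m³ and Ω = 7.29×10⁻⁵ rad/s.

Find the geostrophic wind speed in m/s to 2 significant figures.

30 m/s

Coriolis parameter at 65°S:
f = 2Ω sin φ = 2 × 7.29×10⁻⁵ × sin 65° = 1.32×10⁻⁴ s⁻¹
In the Southern Hemisphere f is negative: f = −1.32×10⁻⁴ s⁻¹.
Component geostrophic relations (x east, y north):
u_g = −(1/(fρ)) ∂P/∂y,  v_g = (1/(fρ)) ∂P/∂x
u_g = −(2.9×10⁻³)/(−1.32×10⁻⁴ × 1.16) = 18.9 m/s;  v_g = (3.5×10⁻³)/(−1.32×10⁻⁴ × 1.16) = −22.8 m/s
|V_g| = √(u_g² + v_g²) = 29.7 m/s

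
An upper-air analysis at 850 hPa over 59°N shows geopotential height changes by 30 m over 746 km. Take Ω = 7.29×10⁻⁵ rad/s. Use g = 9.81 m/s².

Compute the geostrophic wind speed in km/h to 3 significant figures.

Coriolis parameter at 59°N:
f = 2Ω sin φ = 2 × 7.29×10⁻⁵ × sin 59° = 1.25×10⁻⁴ s⁻¹
Height gradient: |∂Z/∂n| = 30 m / 746000 m = 4.02×10⁻⁵
On a pressure surface, geostrophic balance gives V_g = (g/f)|∂Z/∂n|:
V_g = 9.81 × 4.02×10⁻⁵ / 1.25×10⁻⁴ = 3.16 m/s
Converting: 3.16 m/s × 3.6 = 11.4 km/h

11.4 km/h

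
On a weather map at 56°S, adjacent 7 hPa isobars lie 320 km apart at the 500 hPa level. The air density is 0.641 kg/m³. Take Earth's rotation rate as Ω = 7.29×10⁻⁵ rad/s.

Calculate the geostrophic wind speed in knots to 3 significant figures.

54.9 knots

Coriolis parameter at 56°S:
f = 2Ω sin φ = 2 × 7.29×10⁻⁵ × sin 56° = 1.21×10⁻⁴ s⁻¹
Pressure gradient: |∂P/∂n| = 700 Pa / 320000 m = 2.19×10⁻³ Pa/m
Geostrophic balance (pressure-gradient force = Coriolis force):
V_g = (1/(fρ)) |∂P/∂n| = 2.19×10⁻³ / (1.21×10⁻⁴ × 0.641) = 28.2 m/s
Converting: 28.2 m/s × 1.944 = 54.9 knots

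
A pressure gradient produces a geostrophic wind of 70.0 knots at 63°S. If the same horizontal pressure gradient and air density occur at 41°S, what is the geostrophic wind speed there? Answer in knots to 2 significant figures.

95 knots

With the same pressure gradient and density, V_g ∝ 1/f ∝ 1/sin φ.
V₂ = V₁ · sin φ₁ / sin φ₂ = 70.0 × sin 63° / sin 41°
V₂ = 70.0 × 0.8910/0.6561 = 95 knots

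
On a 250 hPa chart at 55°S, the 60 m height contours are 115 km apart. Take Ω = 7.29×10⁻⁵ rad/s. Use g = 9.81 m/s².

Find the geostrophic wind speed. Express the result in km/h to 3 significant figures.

154 km/h

Coriolis parameter at 55°S:
f = 2Ω sin φ = 2 × 7.29×10⁻⁵ × sin 55° = 1.19×10⁻⁴ s⁻¹
Height gradient: |∂Z/∂n| = 60 m / 115000 m = 5.22×10⁻⁴
On a pressure surface, geostrophic balance gives V_g = (g/f)|∂Z/∂n|:
V_g = 9.81 × 5.22×10⁻⁴ / 1.19×10⁻⁴ = 42.9 m/s
Converting: 42.9 m/s × 3.6 = 154 km/h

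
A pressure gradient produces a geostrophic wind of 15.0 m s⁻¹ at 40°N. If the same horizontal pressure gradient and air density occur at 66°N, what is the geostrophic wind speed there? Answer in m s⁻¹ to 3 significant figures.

10.6 m s⁻¹

With the same pressure gradient and density, V_g ∝ 1/f ∝ 1/sin φ.
V₂ = V₁ · sin φ₁ / sin φ₂ = 15.0 × sin 40° / sin 66°
V₂ = 15.0 × 0.6428/0.9135 = 10.6 m s⁻¹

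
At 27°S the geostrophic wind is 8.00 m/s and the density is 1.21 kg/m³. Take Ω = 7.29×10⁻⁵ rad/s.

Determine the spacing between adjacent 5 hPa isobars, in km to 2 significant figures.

Coriolis parameter at 27°S:
f = 2Ω sin φ = 2 × 7.29×10⁻⁵ × sin 27° = 6.62×10⁻⁵ s⁻¹
Geostrophic balance rearranged: |∂P/∂n| = f ρ V_g
|∂P/∂n| = 6.62×10⁻⁵ × 1.21 × 8.00 = 6.41×10⁻⁴ Pa/m
Isobar spacing: Δn = ΔP/|∂P/∂n| = 500 Pa / 6.41×10⁻⁴ Pa/m = 780352 m ≈ 780 km

780 km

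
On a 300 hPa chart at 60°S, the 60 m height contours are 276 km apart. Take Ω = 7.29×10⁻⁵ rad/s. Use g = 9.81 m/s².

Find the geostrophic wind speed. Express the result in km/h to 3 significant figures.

Coriolis parameter at 60°S:
f = 2Ω sin φ = 2 × 7.29×10⁻⁵ × sin 60° = 1.26×10⁻⁴ s⁻¹
Height gradient: |∂Z/∂n| = 60 m / 276000 m = 2.17×10⁻⁴
On a pressure surface, geostrophic balance gives V_g = (g/f)|∂Z/∂n|:
V_g = 9.81 × 2.17×10⁻⁴ / 1.26×10⁻⁴ = 16.9 m/s
Converting: 16.9 m/s × 3.6 = 60.8 km/h

60.8 km/h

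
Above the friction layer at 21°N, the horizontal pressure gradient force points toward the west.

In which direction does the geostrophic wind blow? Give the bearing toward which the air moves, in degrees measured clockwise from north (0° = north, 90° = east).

The pressure-gradient force points toward the west (bearing 270°).
Geostrophic balance: in the Northern Hemisphere the Coriolis force deflects motion to the right, so the geostrophic wind blows 90° to the right of the pressure-gradient force (low pressure on the left).
Rotating 270° by 90° clockwise gives 000° — the wind blows toward the north.

000°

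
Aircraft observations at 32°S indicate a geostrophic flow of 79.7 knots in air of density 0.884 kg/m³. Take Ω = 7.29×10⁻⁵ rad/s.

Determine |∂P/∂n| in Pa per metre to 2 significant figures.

2.8×10⁻³ Pa/m

Coriolis parameter at 32°S:
f = 2Ω sin φ = 2 × 7.29×10⁻⁵ × sin 32° = 7.73×10⁻⁵ s⁻¹
Wind speed in SI: 79.7 knots = 41.0 m/s
Geostrophic balance rearranged: |∂P/∂n| = f ρ V_g
|∂P/∂n| = 7.73×10⁻⁵ × 0.884 × 41.0 = 2.80×10⁻³ Pa/m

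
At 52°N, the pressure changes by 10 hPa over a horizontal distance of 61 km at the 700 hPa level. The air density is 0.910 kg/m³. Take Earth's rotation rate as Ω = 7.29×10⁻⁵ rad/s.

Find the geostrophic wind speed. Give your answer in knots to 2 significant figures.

300 knots

Coriolis parameter at 52°N:
f = 2Ω sin φ = 2 × 7.29×10⁻⁵ × sin 52° = 1.15×10⁻⁴ s⁻¹
Pressure gradient: |∂P/∂n| = 1000 Pa / 61000 m = 1.64×10⁻² Pa/m
Geostrophic balance (pressure-gradient force = Coriolis force):
V_g = (1/(fρ)) |∂P/∂n| = 1.64×10⁻² / (1.15×10⁻⁴ × 0.910) = 157 m/s
Converting: 157 m/s × 1.944 = 300 knots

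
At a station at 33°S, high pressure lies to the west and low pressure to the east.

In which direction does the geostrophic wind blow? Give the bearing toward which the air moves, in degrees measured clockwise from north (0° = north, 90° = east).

The pressure-gradient force points toward the east (bearing 090°).
Geostrophic balance: in the Southern Hemisphere the Coriolis force deflects motion to the left, so the geostrophic wind blows 90° to the left of the pressure-gradient force (low pressure on the right).
Rotating 090° by 90° counterclockwise gives 000° — the wind blows toward the north.

000°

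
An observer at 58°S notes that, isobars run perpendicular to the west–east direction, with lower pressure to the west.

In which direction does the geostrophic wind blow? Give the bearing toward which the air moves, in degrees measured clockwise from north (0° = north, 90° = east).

The pressure-gradient force points toward the west (bearing 270°).
Geostrophic balance: in the Southern Hemisphere the Coriolis force deflects motion to the left, so the geostrophic wind blows 90° to the left of the pressure-gradient force (low pressure on the right).
Rotating 270° by 90° counterclockwise gives 180° — the wind blows toward the south.

180°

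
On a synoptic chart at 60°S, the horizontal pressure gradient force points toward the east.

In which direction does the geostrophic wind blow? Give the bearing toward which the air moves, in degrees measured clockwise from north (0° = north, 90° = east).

The pressure-gradient force points toward the east (bearing 090°).
Geostrophic balance: in the Southern Hemisphere the Coriolis force deflects motion to the left, so the geostrophic wind blows 90° to the left of the pressure-gradient force (low pressure on the right).
Rotating 090° by 90° counterclockwise gives 000° — the wind blows toward the north.

000°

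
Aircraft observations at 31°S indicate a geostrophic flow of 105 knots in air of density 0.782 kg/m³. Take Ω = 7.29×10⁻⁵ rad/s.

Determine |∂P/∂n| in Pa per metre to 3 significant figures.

Coriolis parameter at 31°S:
f = 2Ω sin φ = 2 × 7.29×10⁻⁵ × sin 31° = 7.51×10⁻⁵ s⁻¹
Wind speed in SI: 105 knots = 54.0 m/s
Geostrophic balance rearranged: |∂P/∂n| = f ρ V_g
|∂P/∂n| = 7.51×10⁻⁵ × 0.782 × 54.0 = 3.17×10⁻³ Pa/m

3.17×10⁻³ Pa/m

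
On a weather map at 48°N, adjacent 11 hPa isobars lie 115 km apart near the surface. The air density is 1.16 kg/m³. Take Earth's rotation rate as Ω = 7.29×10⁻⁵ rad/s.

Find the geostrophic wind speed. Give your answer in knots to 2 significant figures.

150 knots

Coriolis parameter at 48°N:
f = 2Ω sin φ = 2 × 7.29×10⁻⁵ × sin 48° = 1.08×10⁻⁴ s⁻¹
Pressure gradient: |∂P/∂n| = 1100 Pa / 115000 m = 9.57×10⁻³ Pa/m
Geostrophic balance (pressure-gradient force = Coriolis force):
V_g = (1/(fρ)) |∂P/∂n| = 9.57×10⁻³ / (1.08×10⁻⁴ × 1.16) = 76.1 m/s
Converting: 76.1 m/s × 1.944 = 150 knots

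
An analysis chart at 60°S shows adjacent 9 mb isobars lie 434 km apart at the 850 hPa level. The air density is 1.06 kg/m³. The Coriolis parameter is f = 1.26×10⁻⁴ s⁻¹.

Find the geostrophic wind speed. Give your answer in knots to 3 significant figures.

Pressure gradient: |∂P/∂n| = 900 Pa / 434000 m = 2.07×10⁻³ Pa/m
Geostrophic balance (pressure-gradient force = Coriolis force):
V_g = (1/(fρ)) |∂P/∂n| = 2.07×10⁻³ / (1.26×10⁻⁴ × 1.06) = 15.5 m/s
Converting: 15.5 m/s × 1.944 = 30.2 knots

30.2 knots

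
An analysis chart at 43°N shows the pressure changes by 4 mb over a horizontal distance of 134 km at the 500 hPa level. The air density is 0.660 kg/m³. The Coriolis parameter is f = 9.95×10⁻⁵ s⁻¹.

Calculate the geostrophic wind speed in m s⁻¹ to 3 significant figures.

Pressure gradient: |∂P/∂n| = 400 Pa / 134000 m = 2.99×10⁻³ Pa/m
Geostrophic balance (pressure-gradient force = Coriolis force):
V_g = (1/(fρ)) |∂P/∂n| = 2.99×10⁻³ / (9.95×10⁻⁵ × 0.660) = 45.5 m/s

45.5 m s⁻¹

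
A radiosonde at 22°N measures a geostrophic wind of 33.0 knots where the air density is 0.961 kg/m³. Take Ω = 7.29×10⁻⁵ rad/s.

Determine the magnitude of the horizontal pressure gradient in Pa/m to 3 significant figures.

Coriolis parameter at 22°N:
f = 2Ω sin φ = 2 × 7.29×10⁻⁵ × sin 22° = 5.46×10⁻⁵ s⁻¹
Wind speed in SI: 33.0 knots = 17.0 m/s
Geostrophic balance rearranged: |∂P/∂n| = f ρ V_g
|∂P/∂n| = 5.46×10⁻⁵ × 0.961 × 17.0 = 8.91×10⁻⁴ Pa/m

8.91×10⁻⁴ Pa/m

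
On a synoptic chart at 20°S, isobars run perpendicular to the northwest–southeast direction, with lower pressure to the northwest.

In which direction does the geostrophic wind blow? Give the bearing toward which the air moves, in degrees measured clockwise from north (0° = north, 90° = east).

The pressure-gradient force points toward the northwest (bearing 315°).
Geostrophic balance: in the Southern Hemisphere the Coriolis force deflects motion to the left, so the geostrophic wind blows 90° to the left of the pressure-gradient force (low pressure on the right).
Rotating 315° by 90° counterclockwise gives 225° — the wind blows toward the southwest.

225°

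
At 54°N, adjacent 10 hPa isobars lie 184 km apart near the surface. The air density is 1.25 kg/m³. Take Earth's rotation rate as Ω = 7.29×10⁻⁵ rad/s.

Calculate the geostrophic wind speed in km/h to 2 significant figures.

Coriolis parameter at 54°N:
f = 2Ω sin φ = 2 × 7.29×10⁻⁵ × sin 54° = 1.18×10⁻⁴ s⁻¹
Pressure gradient: |∂P/∂n| = 1000 Pa / 184000 m = 5.43×10⁻³ Pa/m
Geostrophic balance (pressure-gradient force = Coriolis force):
V_g = (1/(fρ)) |∂P/∂n| = 5.43×10⁻³ / (1.18×10⁻⁴ × 1.25) = 36.9 m/s
Converting: 36.9 m/s × 3.6 = 130 km/h

130 km/h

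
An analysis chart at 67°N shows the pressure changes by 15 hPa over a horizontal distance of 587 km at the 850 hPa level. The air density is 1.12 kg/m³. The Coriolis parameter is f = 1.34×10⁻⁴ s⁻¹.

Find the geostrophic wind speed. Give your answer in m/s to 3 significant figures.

Pressure gradient: |∂P/∂n| = 1500 Pa / 587000 m = 2.56×10⁻³ Pa/m
Geostrophic balance (pressure-gradient force = Coriolis force):
V_g = (1/(fρ)) |∂P/∂n| = 2.56×10⁻³ / (1.34×10⁻⁴ × 1.12) = 17.0 m/s

17.0 m/s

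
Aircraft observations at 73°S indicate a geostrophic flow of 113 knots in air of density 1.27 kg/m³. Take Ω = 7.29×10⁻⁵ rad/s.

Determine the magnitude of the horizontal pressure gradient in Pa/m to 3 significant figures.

Coriolis parameter at 73°S:
f = 2Ω sin φ = 2 × 7.29×10⁻⁵ × sin 73° = 1.39×10⁻⁴ s⁻¹
Wind speed in SI: 113 knots = 58.1 m/s
Geostrophic balance rearranged: |∂P/∂n| = f ρ V_g
|∂P/∂n| = 1.39×10⁻⁴ × 1.27 × 58.1 = 1.03×10⁻² Pa/m

1.03×10⁻² Pa/m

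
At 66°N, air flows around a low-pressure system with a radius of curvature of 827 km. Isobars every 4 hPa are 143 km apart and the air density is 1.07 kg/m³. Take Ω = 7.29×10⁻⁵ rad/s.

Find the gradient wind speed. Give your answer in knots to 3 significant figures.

Coriolis parameter at 66°N:
f = 2Ω sin φ = 2 × 7.29×10⁻⁵ × sin 66° = 1.33×10⁻⁴ s⁻¹
Pressure gradient: |∂P/∂n| = 400 Pa / 143000 m = 2.80×10⁻³ Pa/m
Geostrophic speed: V_g = |∂P/∂n|/(fρ) = 2.80×10⁻³/(1.33×10⁻⁴ × 1.07) = 19.6 m/s
Around a low, centrifugal force acts outward with Coriolis, so pressure-gradient force balances both:
(1/ρ)|∂P/∂n| = fV + V²/R  →  V² + fR·V − fR·V_g = 0
With fR = 1.33×10⁻⁴ × 827×10³ m = 110 m/s:
V = [−fR + √((fR)² + 4 fR V_g)]/2 = [−110 + √(110² + 4×110×19.6)]/2 = 17 m/s
Subgeostrophic (V < V_g = 19.6 m/s), as expected around a low.
Converting: 17 m/s × 1.944 = 33.1 knots

33.1 knots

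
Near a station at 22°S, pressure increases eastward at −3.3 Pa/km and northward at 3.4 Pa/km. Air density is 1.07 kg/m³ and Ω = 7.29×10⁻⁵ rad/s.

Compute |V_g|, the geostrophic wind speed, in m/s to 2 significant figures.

Coriolis parameter at 22°S:
f = 2Ω sin φ = 2 × 7.29×10⁻⁵ × sin 22° = 5.46×10⁻⁵ s⁻¹
In the Southern Hemisphere f is negative: f = −5.46×10⁻⁵ s⁻¹.
Component geostrophic relations (x east, y north):
u_g = −(1/(fρ)) ∂P/∂y,  v_g = (1/(fρ)) ∂P/∂x
u_g = −(3.4×10⁻³)/(−5.46×10⁻⁵ × 1.07) = 58.2 m/s;  v_g = (−3.3×10⁻³)/(−5.46×10⁻⁵ × 1.07) = 56.5 m/s
|V_g| = √(u_g² + v_g²) = 81.1 m/s

81 m/s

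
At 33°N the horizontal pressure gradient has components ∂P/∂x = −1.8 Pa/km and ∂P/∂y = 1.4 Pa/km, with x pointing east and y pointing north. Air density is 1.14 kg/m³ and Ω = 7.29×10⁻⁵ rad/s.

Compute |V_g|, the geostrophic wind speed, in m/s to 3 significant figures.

25.2 m/s

Coriolis parameter at 33°N:
f = 2Ω sin φ = 2 × 7.29×10⁻⁵ × sin 33° = 7.94×10⁻⁵ s⁻¹
Component geostrophic relations (x east, y north):
u_g = −(1/(fρ)) ∂P/∂y,  v_g = (1/(fρ)) ∂P/∂x
u_g = −(1.4×10⁻³)/(7.94×10⁻⁵ × 1.14) = −15.5 m/s;  v_g = (−1.8×10⁻³)/(7.94×10⁻⁵ × 1.14) = −19.9 m/s
|V_g| = √(u_g² + v_g²) = 25.2 m/s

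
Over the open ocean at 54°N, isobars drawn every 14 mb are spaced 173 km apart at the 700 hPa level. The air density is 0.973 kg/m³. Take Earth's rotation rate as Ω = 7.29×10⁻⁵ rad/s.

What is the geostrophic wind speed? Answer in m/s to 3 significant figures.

70.5 m/s

Coriolis parameter at 54°N:
f = 2Ω sin φ = 2 × 7.29×10⁻⁵ × sin 54° = 1.18×10⁻⁴ s⁻¹
Pressure gradient: |∂P/∂n| = 1400 Pa / 173000 m = 8.09×10⁻³ Pa/m
Geostrophic balance (pressure-gradient force = Coriolis force):
V_g = (1/(fρ)) |∂P/∂n| = 8.09×10⁻³ / (1.18×10⁻⁴ × 0.973) = 70.5 m/s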